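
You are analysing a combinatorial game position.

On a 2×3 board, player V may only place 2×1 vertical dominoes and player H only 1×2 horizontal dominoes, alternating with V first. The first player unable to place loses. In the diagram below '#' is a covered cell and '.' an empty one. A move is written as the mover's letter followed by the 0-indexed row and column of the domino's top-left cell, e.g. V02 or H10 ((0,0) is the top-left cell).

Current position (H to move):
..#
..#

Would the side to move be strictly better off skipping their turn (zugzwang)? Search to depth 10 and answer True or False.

[..#/..#] H move#1: H00:+1/###/..#*, H10:+1/..#/###
[###/..#] end (terminal -1, V#2); searched ..#/..# to 10
suppose H passes — search the same position with V to move:
pass> [..#/..#] V move#1: V00:+1/#.#/#.#*, V01:+1/.##/.##
pass> [#.#/#.#] end (terminal -1, H#2); searched ..#/..# to 10
for H: play +1, pass -1

zugzwang(..#/..#, H) = False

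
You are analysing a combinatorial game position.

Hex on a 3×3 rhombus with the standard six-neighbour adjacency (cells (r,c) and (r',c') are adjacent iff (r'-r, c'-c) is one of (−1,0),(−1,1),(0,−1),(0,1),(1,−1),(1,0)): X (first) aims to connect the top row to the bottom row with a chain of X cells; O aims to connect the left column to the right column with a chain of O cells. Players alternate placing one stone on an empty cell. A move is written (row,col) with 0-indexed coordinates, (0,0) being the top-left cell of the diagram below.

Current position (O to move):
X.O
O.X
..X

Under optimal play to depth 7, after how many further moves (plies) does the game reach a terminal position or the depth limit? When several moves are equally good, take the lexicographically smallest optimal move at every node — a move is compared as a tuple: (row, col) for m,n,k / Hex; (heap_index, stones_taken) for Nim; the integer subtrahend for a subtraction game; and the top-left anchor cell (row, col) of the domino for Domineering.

[X.O/O.X/..X] O move#1: (0,1):+1/XOO/O.X/..X*, (1,1):+1/X.O/OOX/..X, (2,0):+1/X.O/O.X/O.X, (2,1):+1/X.O/O.X/.OX
[XOO/O.X/..X] end (terminal -1, X#2); searched X.O/O.X/..X to 7

PV length from [X.O/O.X/..X]: 1 ply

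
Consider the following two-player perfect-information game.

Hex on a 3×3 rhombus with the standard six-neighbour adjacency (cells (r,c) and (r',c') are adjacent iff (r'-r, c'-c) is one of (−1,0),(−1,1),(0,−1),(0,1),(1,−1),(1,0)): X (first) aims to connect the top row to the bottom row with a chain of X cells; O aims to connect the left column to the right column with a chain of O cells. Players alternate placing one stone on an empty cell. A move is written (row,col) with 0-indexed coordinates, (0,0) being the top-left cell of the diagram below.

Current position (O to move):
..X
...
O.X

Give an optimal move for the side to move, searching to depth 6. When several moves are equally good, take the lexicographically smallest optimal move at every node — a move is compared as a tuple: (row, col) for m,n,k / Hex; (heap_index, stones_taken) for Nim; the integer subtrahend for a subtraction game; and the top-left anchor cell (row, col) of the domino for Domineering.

p1 O@[..X/.../O.X]: (0,0)[O.X/.../O.X]-1 (0,1)[.OX/.../O.X]-1 (1,0)[..X/O../O.X]-1 (1,1)[..X/.O./O.X]-1 (1,2)[..X/..O/O.X]+1* (2,1)[..X/.../OOX]-1
p2 X@[..X/..O/O.X]: (0,0)[X.X/..O/O.X]-1* (0,1)[.XX/..O/O.X]-1 (1,0)[..X/X.O/O.X]-1 (1,1)[..X/.XO/O.X]-1 (2,1)[..X/..O/OXX]-1
p3 O@[X.X/..O/O.X]: (0,1)[XOX/..O/O.X]+1* (1,0)[X.X/O.O/O.X]+1 (1,1)[X.X/.OO/O.X]+1 (2,1)[X.X/..O/OOX]+1
p4 X@[XOX/..O/O.X]: (1,0)[XOX/X.O/O.X]-1* (1,1)[XOX/.XO/O.X]-1 (2,1)[XOX/..O/OXX]-1
p5 O@[XOX/X.O/O.X]: (1,1)[XOX/XOO/O.X]+1* (2,1)[XOX/X.O/OOX]+1
p6 X@[XOX/XOO/O.X] terminal -1; root [..X/.../O.X] d6

O's best at [..X/.../O.X]: (1,2)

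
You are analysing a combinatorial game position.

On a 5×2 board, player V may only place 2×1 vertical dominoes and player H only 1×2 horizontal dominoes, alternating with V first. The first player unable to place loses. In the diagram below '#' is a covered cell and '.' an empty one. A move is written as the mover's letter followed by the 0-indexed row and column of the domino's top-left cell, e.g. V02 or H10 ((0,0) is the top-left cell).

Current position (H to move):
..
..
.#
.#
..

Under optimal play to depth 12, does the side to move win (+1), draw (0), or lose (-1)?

value(../../.#/.#/.., H) = +1

p1 H@[../../.#/.#/..]: H00[##/../.#/.#/..]+1* H10[../##/.#/.#/..]+1 H40[../../.#/.#/##]-1
p2 V@[##/../.#/.#/..]: V10[##/#./##/.#/..]-1* V20[##/../##/##/..]-1 V30[##/../.#/##/#.]-1
p3 H@[##/#./##/.#/..]: H40[##/#./##/.#/##]+1*
p4 V@[##/#./##/.#/##] terminal -1; root [../../.#/.#/..] d12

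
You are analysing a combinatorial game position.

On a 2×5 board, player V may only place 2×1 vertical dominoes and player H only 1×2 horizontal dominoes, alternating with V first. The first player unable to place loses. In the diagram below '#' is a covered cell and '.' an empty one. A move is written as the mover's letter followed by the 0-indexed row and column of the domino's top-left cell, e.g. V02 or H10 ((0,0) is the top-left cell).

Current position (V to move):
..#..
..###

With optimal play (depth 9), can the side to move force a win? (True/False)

ply 1, V at ..#../..### | V00=+1→#.#../#.###*; V01=+1→.##../.####
ply 2, H at #.#../#.### | H03=-1→#.###/#.###*
ply 3, V at #.###/#.### | V01=+1→#####/#####*
ply 4: #####/##### is terminal -1 (H); from ..#../..### depth 9

V winning at [..#../..###]: True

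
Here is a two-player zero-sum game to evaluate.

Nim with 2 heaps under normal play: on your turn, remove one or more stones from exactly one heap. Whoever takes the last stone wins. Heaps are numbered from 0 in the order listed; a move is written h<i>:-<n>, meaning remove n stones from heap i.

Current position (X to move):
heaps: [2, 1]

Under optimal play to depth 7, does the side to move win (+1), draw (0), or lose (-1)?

value((2,1), X) = +1

p1 X@[(2,1)]: h0:-1[(1,1)]+1* h0:-2[(0,1)]-1 h1:-1[(2,0)]-1
p2 O@[(1,1)]: h0:-1[(0,1)]-1* h1:-1[(1,0)]-1
p3 X@[(0,1)]: h1:-1[(0,0)]+1*
p4 O@[(0,0)] terminal -1; root [(2,1)] d7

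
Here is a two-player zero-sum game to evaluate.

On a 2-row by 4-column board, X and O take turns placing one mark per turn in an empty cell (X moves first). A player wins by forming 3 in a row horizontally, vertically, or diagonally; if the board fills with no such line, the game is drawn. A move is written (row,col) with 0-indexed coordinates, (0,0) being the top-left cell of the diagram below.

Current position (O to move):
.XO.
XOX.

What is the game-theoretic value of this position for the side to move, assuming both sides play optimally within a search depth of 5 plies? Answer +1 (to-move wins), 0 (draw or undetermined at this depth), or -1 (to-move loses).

value(.XO./XOX., O) = 0

[.XO./XOX.] O move#1: (0,0):+0/OXO./XOX.*, (0,3):+0/.XOO/XOX., (1,3):+0/.XO./XOXO
[OXO./XOX.] X move#2: (0,3):+0/OXOX/XOX.*, (1,3):+0/OXO./XOXX
[OXOX/XOX.] O move#3: (1,3):+0/OXOX/XOXO*
[OXOX/XOXO] end (terminal +0, X#4); searched .XO./XOX. to 5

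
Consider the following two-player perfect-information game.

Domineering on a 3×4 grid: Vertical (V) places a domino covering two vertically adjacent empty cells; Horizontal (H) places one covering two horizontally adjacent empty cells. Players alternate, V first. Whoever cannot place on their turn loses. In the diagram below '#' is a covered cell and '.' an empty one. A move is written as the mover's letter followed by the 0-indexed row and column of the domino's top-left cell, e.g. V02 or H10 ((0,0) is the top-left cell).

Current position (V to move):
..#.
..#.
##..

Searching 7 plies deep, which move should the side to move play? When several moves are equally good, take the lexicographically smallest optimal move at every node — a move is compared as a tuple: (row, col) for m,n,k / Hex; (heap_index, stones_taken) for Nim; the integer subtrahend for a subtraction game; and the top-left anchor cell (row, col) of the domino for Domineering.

[..#./..#./##..] V move#1: V00:+1/#.#./#.#./##..*, V01:+1/.##./.##./##.., V03:-1/..##/..##/##.., V13:-1/..#./..##/##.#
[#.#./#.#./##..] H move#2: H22:-1/#.#./#.#./####*
[#.#./#.#./####] V move#3: V01:+1/###./###./####*, V03:+1/#.##/#.##/####
[###./###./####] end (terminal -1, H#4); searched ..#./..#./##.. to 7

V's best at [..#./..#./##..]: V00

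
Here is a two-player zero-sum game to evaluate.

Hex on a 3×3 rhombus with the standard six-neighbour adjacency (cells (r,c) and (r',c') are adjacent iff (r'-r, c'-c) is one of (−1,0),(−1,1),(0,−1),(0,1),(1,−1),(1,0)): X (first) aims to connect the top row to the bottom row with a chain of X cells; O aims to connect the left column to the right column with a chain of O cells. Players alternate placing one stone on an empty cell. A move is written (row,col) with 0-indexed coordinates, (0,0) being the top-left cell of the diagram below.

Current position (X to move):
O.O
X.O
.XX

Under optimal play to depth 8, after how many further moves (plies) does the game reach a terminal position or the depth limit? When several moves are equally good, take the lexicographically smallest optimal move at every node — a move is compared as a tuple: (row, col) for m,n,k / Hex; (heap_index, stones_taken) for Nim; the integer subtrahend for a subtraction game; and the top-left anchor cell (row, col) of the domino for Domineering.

PV length from [O.O/X.O/.XX]: 3 plies

ply 1, X at O.O/X.O/.XX | (0,1)=+1→OXO/X.O/.XX*; (1,1)=-1→O.O/XXO/.XX; (2,0)=-1→O.O/X.O/XXX
ply 2, O at OXO/X.O/.XX | (1,1)=-1→OXO/XOO/.XX*; (2,0)=-1→OXO/X.O/OXX
ply 3, X at OXO/XOO/.XX | (2,0)=+1→OXO/XOO/XXX*
ply 4: OXO/XOO/XXX is terminal -1 (O); from O.O/X.O/.XX depth 8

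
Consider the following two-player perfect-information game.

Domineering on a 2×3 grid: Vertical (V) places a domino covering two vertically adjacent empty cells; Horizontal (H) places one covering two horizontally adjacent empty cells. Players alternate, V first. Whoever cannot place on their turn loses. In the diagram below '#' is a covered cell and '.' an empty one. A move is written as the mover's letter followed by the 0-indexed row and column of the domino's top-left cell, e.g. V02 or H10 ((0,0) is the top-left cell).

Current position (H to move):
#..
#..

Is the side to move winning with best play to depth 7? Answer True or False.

H winning at [#../#..]: True

ply 1, H at #../#.. | H01=+1→###/#..*; H11=+1→#../###
ply 2: ###/#.. is terminal -1 (V); from #../#.. depth 7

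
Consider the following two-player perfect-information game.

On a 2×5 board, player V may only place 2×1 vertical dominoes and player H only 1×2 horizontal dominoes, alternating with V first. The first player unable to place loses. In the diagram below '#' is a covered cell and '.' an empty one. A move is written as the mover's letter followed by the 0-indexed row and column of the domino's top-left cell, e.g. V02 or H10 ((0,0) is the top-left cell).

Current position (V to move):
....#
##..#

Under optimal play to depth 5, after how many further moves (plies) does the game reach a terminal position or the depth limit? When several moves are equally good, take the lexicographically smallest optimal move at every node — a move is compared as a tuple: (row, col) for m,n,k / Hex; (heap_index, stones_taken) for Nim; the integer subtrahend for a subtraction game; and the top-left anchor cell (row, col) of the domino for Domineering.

[....#/##..#] V move#1: V02:+1/..#.#/###.#*, V03:-1/...##/##.##
[..#.#/###.#] H move#2: H00:-1/###.#/###.#*
[###.#/###.#] V move#3: V03:+1/#####/#####*
[#####/#####] end (terminal -1, H#4); searched ....#/##..# to 5

PV length from [....#/##..#]: 3 plies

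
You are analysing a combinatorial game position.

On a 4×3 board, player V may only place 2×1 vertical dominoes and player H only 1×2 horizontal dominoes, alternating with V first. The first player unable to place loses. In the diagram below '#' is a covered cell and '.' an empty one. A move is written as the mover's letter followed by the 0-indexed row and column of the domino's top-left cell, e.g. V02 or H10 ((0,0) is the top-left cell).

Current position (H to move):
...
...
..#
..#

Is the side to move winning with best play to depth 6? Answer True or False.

H winning at [.../.../..#/..#]: False

p1 H@[.../.../..#/..#]: H00[##./.../..#/..#]-1* H01[.##/.../..#/..#]-1 H10[.../##./..#/..#]-1 H11[.../.##/..#/..#]-1 H20[.../.../###/..#]-1 H30[.../.../..#/###]-1
p2 V@[##./.../..#/..#]: V02[###/..#/..#/..#]-1 V10[##./#../#.#/..#]+1* V11[##./.#./.##/..#]+1 V20[##./.../#.#/#.#]+1 V21[##./.../.##/.##]+1
p3 H@[##./#../#.#/..#]: H11[##./###/#.#/..#]-1* H30[##./#../#.#/###]-1
p4 V@[##./###/#.#/..#]: V21[##./###/###/.##]+1*
p5 H@[##./###/###/.##] terminal -1; root [.../.../..#/..#] d6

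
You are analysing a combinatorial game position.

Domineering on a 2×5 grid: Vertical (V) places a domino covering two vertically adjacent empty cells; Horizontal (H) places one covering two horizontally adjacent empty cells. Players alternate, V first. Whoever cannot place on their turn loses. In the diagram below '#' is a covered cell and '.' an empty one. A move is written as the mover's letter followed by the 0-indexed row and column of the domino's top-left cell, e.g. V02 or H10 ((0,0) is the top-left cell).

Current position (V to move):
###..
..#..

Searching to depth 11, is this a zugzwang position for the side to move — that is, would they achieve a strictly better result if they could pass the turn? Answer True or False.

[###../..#..] V move#1: V03:+1/####./..##.*, V04:+1/###.#/..#.#
[####./..##.] H move#2: H10:-1/####./####.*
[####./####.] V move#3: V04:+1/#####/#####*
[#####/#####] end (terminal -1, H#4); searched ###../..#.. to 11
suppose V passes — search the same position with H to move:
pass> [###../..#..] H move#1: H03:+1/#####/..#..*, H10:-1/###../###.., H13:+1/###../..###
pass> [#####/..#..] end (terminal -1, V#2); searched ###../..#.. to 11
for V: play +1, pass -1

zugzwang(###../..#.., V) = False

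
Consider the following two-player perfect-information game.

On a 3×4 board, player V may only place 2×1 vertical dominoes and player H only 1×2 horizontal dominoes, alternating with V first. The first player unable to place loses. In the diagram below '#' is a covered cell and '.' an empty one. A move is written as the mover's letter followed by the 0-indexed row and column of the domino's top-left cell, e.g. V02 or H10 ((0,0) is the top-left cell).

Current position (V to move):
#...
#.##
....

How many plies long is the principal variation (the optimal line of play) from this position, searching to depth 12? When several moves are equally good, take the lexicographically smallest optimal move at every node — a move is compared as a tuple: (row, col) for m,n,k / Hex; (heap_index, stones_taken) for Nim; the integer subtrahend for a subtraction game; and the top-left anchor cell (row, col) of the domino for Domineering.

PV length from [#.../#.##/....]: 2 plies

[#.../#.##/....] V move#1: V01:-1/##../####/....*, V11:-1/#.../####/.#..
[##../####/....] H move#2: H02:+1/####/####/....*, H20:+1/##../####/##.., H21:+1/##../####/.##., H22:+1/##../####/..##
[####/####/....] end (terminal -1, V#3); searched #.../#.##/.... to 12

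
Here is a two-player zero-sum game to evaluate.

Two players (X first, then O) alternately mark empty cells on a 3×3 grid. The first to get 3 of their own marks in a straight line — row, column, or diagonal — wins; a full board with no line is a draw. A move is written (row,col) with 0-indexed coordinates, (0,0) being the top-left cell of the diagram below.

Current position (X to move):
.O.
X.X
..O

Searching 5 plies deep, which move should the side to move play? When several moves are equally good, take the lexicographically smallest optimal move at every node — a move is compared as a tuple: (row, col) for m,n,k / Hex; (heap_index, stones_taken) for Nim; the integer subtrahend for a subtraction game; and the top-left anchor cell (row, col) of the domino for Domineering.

p1 X@[.O./X.X/..O]: (0,0)[XO./X.X/..O]+1* (0,2)[.OX/X.X/..O]-1 (1,1)[.O./XXX/..O]+1 (2,0)[.O./X.X/X.O]+1 (2,1)[.O./X.X/.XO]+0
p2 O@[XO./X.X/..O]: (0,2)[XOO/X.X/..O]-1* (1,1)[XO./XOX/..O]-1 (2,0)[XO./X.X/O.O]-1 (2,1)[XO./X.X/.OO]-1
p3 X@[XOO/X.X/..O]: (1,1)[XOO/XXX/..O]+1* (2,0)[XOO/X.X/X.O]+1 (2,1)[XOO/X.X/.XO]+1
p4 O@[XOO/XXX/..O] terminal -1; root [.O./X.X/..O] d5

X's best at [.O./X.X/..O]: (0,0)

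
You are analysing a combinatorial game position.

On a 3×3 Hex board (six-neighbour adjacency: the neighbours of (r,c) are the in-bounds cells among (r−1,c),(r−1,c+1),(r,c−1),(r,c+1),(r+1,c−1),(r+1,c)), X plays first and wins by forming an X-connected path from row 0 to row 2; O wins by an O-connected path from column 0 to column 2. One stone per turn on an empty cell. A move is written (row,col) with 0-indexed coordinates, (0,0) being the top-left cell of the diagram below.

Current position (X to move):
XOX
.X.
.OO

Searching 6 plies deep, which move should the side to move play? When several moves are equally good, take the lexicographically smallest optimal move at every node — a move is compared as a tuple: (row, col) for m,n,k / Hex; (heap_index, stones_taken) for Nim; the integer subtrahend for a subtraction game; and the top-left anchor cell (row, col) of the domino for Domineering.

X's best at [XOX/.X./.OO]: (2,0)

ply 1, X at XOX/.X./.OO | (1,0)=-1→XOX/XX./.OO; (1,2)=-1→XOX/.XX/.OO; (2,0)=+1→XOX/.X./XOO*
ply 2: XOX/.X./XOO is terminal -1 (O); from XOX/.X./.OO depth 6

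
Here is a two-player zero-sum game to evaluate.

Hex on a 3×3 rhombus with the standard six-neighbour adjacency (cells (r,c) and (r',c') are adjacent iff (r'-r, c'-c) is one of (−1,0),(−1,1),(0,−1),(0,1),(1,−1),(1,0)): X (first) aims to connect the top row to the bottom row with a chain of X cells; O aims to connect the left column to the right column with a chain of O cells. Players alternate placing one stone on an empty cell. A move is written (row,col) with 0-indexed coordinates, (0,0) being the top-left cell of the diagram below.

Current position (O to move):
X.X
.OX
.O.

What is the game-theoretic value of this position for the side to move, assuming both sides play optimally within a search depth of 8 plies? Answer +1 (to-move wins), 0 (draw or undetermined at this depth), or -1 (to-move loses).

value(X.X/.OX/.O., O) = +1

ply 1, O at X.X/.OX/.O. | (0,1)=-1→XOX/.OX/.O.; (1,0)=-1→X.X/OOX/.O.; (2,0)=-1→X.X/.OX/OO.; (2,2)=+1→X.X/.OX/.OO*
ply 2, X at X.X/.OX/.OO | (0,1)=-1→XXX/.OX/.OO*; (1,0)=-1→X.X/XOX/.OO; (2,0)=-1→X.X/.OX/XOO
ply 3, O at XXX/.OX/.OO | (1,0)=+1→XXX/OOX/.OO*; (2,0)=+1→XXX/.OX/OOO
ply 4: XXX/OOX/.OO is terminal -1 (X); from X.X/.OX/.O. depth 8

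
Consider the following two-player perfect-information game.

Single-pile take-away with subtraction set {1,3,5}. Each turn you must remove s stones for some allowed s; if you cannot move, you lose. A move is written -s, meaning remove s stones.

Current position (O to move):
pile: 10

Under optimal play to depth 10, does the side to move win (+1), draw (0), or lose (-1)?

value(10, O) = -1

[10] O move#1: -1:-1/9*, -3:-1/7, -5:-1/5
[9] X move#2: -1:+1/8*, -3:+1/6, -5:+1/4
[8] O move#3: -1:-1/7*, -3:-1/5, -5:-1/3
[7] X move#4: -1:+1/6*, -3:+1/4, -5:+1/2
[6] O move#5: -1:-1/5*, -3:-1/3, -5:-1/1
[5] X move#6: -1:+1/4*, -3:+1/2, -5:+1/0
[4] O move#7: -1:-1/3*, -3:-1/1
[3] X move#8: -1:+1/2*, -3:+1/0
[2] O move#9: -1:-1/1*
[1] X move#10: -1:+1/0*
[0] end (terminal -1, O#11); searched 10 to 10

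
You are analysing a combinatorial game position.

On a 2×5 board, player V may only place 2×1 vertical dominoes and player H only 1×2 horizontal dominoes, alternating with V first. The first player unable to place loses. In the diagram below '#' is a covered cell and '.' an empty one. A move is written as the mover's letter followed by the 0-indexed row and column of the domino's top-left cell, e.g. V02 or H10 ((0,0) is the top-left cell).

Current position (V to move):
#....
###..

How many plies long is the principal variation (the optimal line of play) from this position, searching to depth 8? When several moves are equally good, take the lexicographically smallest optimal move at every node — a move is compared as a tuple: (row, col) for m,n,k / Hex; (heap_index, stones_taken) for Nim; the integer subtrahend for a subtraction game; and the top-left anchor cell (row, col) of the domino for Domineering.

p1 V@[#..../###..]: V03[#..#./####.]+1* V04[#...#/###.#]-1
p2 H@[#..#./####.]: H01[####./####.]-1*
p3 V@[####./####.]: V04[#####/#####]+1*
p4 H@[#####/#####] terminal -1; root [#..../###..] d8

PV length from [#..../###..]: 3 plies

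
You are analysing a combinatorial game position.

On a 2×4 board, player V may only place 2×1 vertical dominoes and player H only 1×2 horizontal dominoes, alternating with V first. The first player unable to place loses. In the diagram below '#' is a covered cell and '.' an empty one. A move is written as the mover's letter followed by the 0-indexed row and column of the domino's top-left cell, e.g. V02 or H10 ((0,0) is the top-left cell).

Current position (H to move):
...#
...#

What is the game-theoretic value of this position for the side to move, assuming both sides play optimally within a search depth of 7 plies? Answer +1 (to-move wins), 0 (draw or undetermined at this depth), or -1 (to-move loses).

value(...#/...#, H) = +1

ply 1, H at ...#/...# | H00=+1→##.#/...#*; H01=+1→.###/...#; H10=+1→...#/##.#; H11=+1→...#/.###
ply 2, V at ##.#/...# | V02=-1→####/..##*
ply 3, H at ####/..## | H10=+1→####/####*
ply 4: ####/#### is terminal -1 (V); from ...#/...# depth 7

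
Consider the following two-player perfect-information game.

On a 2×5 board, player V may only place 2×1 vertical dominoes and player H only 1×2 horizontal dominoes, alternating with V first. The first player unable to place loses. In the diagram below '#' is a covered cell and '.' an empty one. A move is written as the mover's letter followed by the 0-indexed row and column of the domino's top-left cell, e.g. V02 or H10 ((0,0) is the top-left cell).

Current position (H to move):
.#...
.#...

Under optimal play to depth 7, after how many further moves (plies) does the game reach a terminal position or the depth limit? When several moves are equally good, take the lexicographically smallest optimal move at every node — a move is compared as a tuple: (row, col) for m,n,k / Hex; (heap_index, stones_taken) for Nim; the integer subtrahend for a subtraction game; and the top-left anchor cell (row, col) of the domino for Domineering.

PV length from [.#.../.#...]: 4 plies

ply 1, H at .#.../.#... | H02=-1→.###./.#...*; H03=-1→.#.##/.#...; H12=-1→.#.../.###.; H13=-1→.#.../.#.##
ply 2, V at .###./.#... | V00=-1→####./##...; V04=+1→.####/.#..#*
ply 3, H at .####/.#..# | H12=-1→.####/.####*
ply 4, V at .####/.#### | V00=+1→#####/#####*
ply 5: #####/##### is terminal -1 (H); from .#.../.#... depth 7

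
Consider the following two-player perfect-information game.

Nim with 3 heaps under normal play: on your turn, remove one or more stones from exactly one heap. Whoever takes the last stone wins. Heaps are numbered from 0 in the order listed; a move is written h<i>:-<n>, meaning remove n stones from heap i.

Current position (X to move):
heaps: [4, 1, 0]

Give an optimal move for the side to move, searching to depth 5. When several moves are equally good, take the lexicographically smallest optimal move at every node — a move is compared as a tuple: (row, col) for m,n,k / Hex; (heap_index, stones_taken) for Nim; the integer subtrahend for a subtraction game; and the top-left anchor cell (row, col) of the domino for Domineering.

X's best at [(4,1,0)]: h0:-3

p1 X@[(4,1,0)]: h0:-1[(3,1,0)]-1 h0:-2[(2,1,0)]-1 h0:-3[(1,1,0)]+1* h0:-4[(0,1,0)]-1 h1:-1[(4,0,0)]-1
p2 O@[(1,1,0)]: h0:-1[(0,1,0)]-1* h1:-1[(1,0,0)]-1
p3 X@[(0,1,0)]: h1:-1[(0,0,0)]+1*
p4 O@[(0,0,0)] terminal -1; root [(4,1,0)] d5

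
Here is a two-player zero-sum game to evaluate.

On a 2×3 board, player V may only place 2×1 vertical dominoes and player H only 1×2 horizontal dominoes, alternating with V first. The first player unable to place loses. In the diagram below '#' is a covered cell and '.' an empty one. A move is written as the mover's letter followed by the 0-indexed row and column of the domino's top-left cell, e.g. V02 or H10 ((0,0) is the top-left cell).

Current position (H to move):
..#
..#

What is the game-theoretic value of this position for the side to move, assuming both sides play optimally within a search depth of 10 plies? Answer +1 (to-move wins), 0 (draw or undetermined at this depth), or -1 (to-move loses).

p1 H@[..#/..#]: H00[###/..#]+1* H10[..#/###]+1
p2 V@[###/..#] terminal -1; root [..#/..#] d10

value(..#/..#, H) = +1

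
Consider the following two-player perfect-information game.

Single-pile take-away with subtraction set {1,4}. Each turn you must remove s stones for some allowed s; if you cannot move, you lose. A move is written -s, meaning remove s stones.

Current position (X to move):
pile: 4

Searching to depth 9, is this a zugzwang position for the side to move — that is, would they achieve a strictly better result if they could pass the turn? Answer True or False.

zugzwang(4, X) = False

[4] X move#1: -1:-1/3, -4:+1/0*
[0] end (terminal -1, O#2); searched 4 to 9
suppose X passes — search the same position with O to move:
pass> [4] O move#1: -1:-1/3, -4:+1/0*
pass> [0] end (terminal -1, X#2); searched 4 to 9
for X: play +1, pass -1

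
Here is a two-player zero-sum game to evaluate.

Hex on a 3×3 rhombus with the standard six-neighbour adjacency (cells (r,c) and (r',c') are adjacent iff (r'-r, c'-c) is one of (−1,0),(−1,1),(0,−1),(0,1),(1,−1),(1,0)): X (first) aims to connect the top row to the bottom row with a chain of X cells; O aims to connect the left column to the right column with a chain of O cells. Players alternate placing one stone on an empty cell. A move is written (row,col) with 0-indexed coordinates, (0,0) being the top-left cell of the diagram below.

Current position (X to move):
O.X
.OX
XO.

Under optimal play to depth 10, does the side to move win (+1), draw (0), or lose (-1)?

value(O.X/.OX/XO., X) = +1

[O.X/.OX/XO.] X move#1: (0,1):+1/OXX/.OX/XO.*, (1,0):+1/O.X/XOX/XO., (2,2):+1/O.X/.OX/XOX
[OXX/.OX/XO.] O move#2: (1,0):-1/OXX/OOX/XO.*, (2,2):-1/OXX/.OX/XOO
[OXX/OOX/XO.] X move#3: (2,2):+1/OXX/OOX/XOX*
[OXX/OOX/XOX] end (terminal -1, O#4); searched O.X/.OX/XO. to 10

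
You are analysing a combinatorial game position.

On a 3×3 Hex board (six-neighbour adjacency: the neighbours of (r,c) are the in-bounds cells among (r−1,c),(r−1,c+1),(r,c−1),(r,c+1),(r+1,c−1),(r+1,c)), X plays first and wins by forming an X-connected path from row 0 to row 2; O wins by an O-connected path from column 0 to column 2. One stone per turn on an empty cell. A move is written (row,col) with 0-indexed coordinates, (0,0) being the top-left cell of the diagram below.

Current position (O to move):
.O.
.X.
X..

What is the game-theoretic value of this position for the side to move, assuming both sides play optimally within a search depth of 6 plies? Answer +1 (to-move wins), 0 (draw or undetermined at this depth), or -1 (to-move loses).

ply 1, O at .O./.X./X.. | (0,0)=-1→OO./.X./X..; (0,2)=+1→.OO/.X./X..*; (1,0)=-1→.O./OX./X..; (1,2)=-1→.O./.XO/X..; (2,1)=-1→.O./.X./XO.; (2,2)=-1→.O./.X./X.O
ply 2, X at .OO/.X./X.. | (0,0)=-1→XOO/.X./X..*; (1,0)=-1→.OO/XX./X..; (1,2)=-1→.OO/.XX/X..; (2,1)=-1→.OO/.X./XX.; (2,2)=-1→.OO/.X./X.X
ply 3, O at XOO/.X./X.. | (1,0)=+1→XOO/OX./X..*; (1,2)=-1→XOO/.XO/X..; (2,1)=-1→XOO/.X./XO.; (2,2)=-1→XOO/.X./X.O
ply 4: XOO/OX./X.. is terminal -1 (X); from .O./.X./X.. depth 6

value(.O./.X./X.., O) = +1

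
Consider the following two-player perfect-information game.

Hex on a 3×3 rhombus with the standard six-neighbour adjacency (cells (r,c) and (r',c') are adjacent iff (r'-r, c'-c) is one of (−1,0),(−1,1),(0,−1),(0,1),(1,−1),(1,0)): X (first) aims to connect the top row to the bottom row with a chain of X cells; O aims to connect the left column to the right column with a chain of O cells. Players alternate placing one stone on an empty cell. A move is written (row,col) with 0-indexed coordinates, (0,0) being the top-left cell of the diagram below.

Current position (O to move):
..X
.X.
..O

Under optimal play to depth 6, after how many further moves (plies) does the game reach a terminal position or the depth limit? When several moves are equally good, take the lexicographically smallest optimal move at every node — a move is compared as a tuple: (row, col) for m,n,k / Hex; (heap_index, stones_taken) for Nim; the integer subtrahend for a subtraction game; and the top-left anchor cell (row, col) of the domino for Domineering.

ply 1, O at ..X/.X./..O | (0,0)=-1→O.X/.X./..O*; (0,1)=-1→.OX/.X./..O; (1,0)=-1→..X/OX./..O; (1,2)=-1→..X/.XO/..O; (2,0)=-1→..X/.X./O.O; (2,1)=-1→..X/.X./.OO
ply 2, X at O.X/.X./..O | (0,1)=+1→OXX/.X./..O*; (1,0)=+1→O.X/XX./..O; (1,2)=+1→O.X/.XX/..O; (2,0)=+1→O.X/.X./X.O; (2,1)=+1→O.X/.X./.XO
ply 3, O at OXX/.X./..O | (1,0)=-1→OXX/OX./..O*; (1,2)=-1→OXX/.XO/..O; (2,0)=-1→OXX/.X./O.O; (2,1)=-1→OXX/.X./.OO
ply 4, X at OXX/OX./..O | (1,2)=+1→OXX/OXX/..O*; (2,0)=+1→OXX/OX./X.O; (2,1)=+1→OXX/OX./.XO
ply 5, O at OXX/OXX/..O | (2,0)=-1→OXX/OXX/O.O*; (2,1)=-1→OXX/OXX/.OO
ply 6, X at OXX/OXX/O.O | (2,1)=+1→OXX/OXX/OXO*
ply 7: OXX/OXX/OXO is terminal -1 (O); from ..X/.X./..O depth 6

PV length from [..X/.X./..O]: 6 plies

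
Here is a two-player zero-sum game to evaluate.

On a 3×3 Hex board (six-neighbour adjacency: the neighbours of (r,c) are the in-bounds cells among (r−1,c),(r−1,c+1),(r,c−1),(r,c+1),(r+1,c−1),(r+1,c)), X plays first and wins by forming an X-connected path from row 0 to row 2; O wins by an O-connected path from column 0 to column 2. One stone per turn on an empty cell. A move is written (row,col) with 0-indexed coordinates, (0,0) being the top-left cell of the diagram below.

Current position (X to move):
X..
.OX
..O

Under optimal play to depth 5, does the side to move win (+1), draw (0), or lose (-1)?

p1 X@[X../.OX/..O]: (0,1)[XX./.OX/..O]-1* (0,2)[X.X/.OX/..O]-1 (1,0)[X../XOX/..O]-1 (2,0)[X../.OX/X.O]-1 (2,1)[X../.OX/.XO]-1
p2 O@[XX./.OX/..O]: (0,2)[XXO/.OX/..O]+1* (1,0)[XX./OOX/..O]+1 (2,0)[XX./.OX/O.O]+1 (2,1)[XX./.OX/.OO]+1
p3 X@[XXO/.OX/..O]: (1,0)[XXO/XOX/..O]-1* (2,0)[XXO/.OX/X.O]-1 (2,1)[XXO/.OX/.XO]-1
p4 O@[XXO/XOX/..O]: (2,0)[XXO/XOX/O.O]+1* (2,1)[XXO/XOX/.OO]-1
p5 X@[XXO/XOX/O.O] terminal -1; root [X../.OX/..O] d5

value(X../.OX/..O, X) = -1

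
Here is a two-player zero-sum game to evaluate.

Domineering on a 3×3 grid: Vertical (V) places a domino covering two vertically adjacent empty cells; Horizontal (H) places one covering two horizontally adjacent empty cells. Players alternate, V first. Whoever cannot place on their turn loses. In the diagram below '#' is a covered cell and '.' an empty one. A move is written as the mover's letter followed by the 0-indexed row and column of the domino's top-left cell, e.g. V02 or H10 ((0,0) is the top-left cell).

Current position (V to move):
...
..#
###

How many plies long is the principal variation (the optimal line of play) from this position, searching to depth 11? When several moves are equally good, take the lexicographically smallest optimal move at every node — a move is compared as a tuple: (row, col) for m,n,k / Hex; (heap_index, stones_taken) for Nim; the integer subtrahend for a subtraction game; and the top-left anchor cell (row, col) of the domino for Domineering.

[.../..#/###] V move#1: V00:-1/#../#.#/###, V01:+1/.#./.##/###*
[.#./.##/###] end (terminal -1, H#2); searched .../..#/### to 11

PV length from [.../..#/###]: 1 ply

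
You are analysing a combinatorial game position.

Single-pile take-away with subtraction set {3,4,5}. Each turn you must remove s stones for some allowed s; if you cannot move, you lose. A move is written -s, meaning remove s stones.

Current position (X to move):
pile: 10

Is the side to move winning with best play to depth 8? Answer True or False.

ply 1, X at 10 | -3=-1→7*; -4=-1→6; -5=-1→5
ply 2, O at 7 | -3=-1→4; -4=-1→3; -5=+1→2*
ply 3: 2 is terminal -1 (X); from 10 depth 8

X winning at [10]: False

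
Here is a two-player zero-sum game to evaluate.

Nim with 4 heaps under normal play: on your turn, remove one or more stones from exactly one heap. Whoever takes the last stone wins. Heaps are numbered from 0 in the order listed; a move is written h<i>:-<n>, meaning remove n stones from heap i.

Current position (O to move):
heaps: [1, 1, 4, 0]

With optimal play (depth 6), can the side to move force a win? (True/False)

O winning at [(1,1,4,0)]: True

ply 1, O at (1,1,4,0) | h0:-1=-1→(0,1,4,0); h1:-1=-1→(1,0,4,0); h2:-1=-1→(1,1,3,0); h2:-2=-1→(1,1,2,0); h2:-3=-1→(1,1,1,0); h2:-4=+1→(1,1,0,0)*
ply 2, X at (1,1,0,0) | h0:-1=-1→(0,1,0,0)*; h1:-1=-1→(1,0,0,0)
ply 3, O at (0,1,0,0) | h1:-1=+1→(0,0,0,0)*
ply 4: (0,0,0,0) is terminal -1 (X); from (1,1,4,0) depth 6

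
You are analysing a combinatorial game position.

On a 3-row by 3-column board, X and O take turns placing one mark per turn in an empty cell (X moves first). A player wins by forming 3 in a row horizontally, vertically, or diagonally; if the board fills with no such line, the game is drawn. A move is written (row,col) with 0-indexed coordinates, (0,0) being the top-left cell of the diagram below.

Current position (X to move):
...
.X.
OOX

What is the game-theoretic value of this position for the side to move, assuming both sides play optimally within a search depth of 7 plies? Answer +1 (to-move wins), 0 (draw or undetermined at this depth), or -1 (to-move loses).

p1 X@[.../.X./OOX]: (0,0)[X../.X./OOX]+1* (0,1)[.X./.X./OOX]+0 (0,2)[..X/.X./OOX]+1 (1,0)[.../XX./OOX]+1 (1,2)[.../.XX/OOX]+1
p2 O@[X../.X./OOX] terminal -1; root [.../.X./OOX] d7

value(.../.X./OOX, X) = +1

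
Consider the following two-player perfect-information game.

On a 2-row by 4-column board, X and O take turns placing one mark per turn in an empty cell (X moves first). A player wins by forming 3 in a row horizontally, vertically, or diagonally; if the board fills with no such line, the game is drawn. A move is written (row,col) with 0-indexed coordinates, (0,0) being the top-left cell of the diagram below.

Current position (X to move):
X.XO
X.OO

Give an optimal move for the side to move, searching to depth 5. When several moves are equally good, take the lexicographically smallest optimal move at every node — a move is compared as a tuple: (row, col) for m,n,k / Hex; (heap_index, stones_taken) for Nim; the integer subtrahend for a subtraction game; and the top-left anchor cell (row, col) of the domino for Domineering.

X's best at [X.XO/X.OO]: (0,1)

p1 X@[X.XO/X.OO]: (0,1)[XXXO/X.OO]+1* (1,1)[X.XO/XXOO]+0
p2 O@[XXXO/X.OO] terminal -1; root [X.XO/X.OO] d5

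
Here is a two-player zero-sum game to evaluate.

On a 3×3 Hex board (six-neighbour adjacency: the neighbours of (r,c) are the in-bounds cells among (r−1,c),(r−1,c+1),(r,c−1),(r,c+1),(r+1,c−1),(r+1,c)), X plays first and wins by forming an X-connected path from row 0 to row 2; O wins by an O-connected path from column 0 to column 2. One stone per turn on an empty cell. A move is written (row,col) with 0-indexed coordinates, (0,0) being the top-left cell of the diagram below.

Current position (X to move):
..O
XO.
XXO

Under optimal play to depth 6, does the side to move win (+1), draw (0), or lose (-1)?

ply 1, X at ..O/XO./XXO | (0,0)=+1→X.O/XO./XXO*; (0,1)=+1→.XO/XO./XXO; (1,2)=+1→..O/XOX/XXO
ply 2: X.O/XO./XXO is terminal -1 (O); from ..O/XO./XXO depth 6

value(..O/XO./XXO, X) = +1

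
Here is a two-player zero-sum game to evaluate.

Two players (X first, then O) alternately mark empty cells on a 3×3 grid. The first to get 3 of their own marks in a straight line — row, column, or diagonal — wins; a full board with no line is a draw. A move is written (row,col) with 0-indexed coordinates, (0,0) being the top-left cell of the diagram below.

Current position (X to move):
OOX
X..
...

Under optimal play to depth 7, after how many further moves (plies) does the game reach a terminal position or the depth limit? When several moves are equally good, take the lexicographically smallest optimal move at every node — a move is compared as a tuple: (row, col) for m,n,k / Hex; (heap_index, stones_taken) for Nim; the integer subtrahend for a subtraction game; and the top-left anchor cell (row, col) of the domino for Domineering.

PV length from [OOX/X../...]: 3 plies

ply 1, X at OOX/X../... | (1,1)=+1→OOX/XX./...*; (1,2)=+1→OOX/X.X/...; (2,0)=-1→OOX/X../X..; (2,1)=+1→OOX/X../.X.; (2,2)=+1→OOX/X../..X
ply 2, O at OOX/XX./... | (1,2)=-1→OOX/XXO/...*; (2,0)=-1→OOX/XX./O..; (2,1)=-1→OOX/XX./.O.; (2,2)=-1→OOX/XX./..O
ply 3, X at OOX/XXO/... | (2,0)=+1→OOX/XXO/X..*; (2,1)=+0→OOX/XXO/.X.; (2,2)=+0→OOX/XXO/..X
ply 4: OOX/XXO/X.. is terminal -1 (O); from OOX/X../... depth 7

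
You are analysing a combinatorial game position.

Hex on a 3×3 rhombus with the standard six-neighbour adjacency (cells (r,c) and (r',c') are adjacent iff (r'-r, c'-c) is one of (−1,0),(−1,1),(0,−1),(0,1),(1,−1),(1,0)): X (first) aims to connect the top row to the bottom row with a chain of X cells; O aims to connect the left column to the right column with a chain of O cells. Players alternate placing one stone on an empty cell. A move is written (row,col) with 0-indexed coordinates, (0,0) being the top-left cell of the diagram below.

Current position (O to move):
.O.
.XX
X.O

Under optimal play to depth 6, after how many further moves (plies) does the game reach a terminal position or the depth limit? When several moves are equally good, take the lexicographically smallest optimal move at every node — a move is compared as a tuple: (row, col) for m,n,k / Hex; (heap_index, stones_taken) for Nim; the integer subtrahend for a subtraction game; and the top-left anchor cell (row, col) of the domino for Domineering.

PV length from [.O./.XX/X.O]: 3 plies

[.O./.XX/X.O] O move#1: (0,0):-1/OO./.XX/X.O, (0,2):+1/.OO/.XX/X.O*, (1,0):-1/.O./OXX/X.O, (2,1):-1/.O./.XX/XOO
[.OO/.XX/X.O] X move#2: (0,0):-1/XOO/.XX/X.O*, (1,0):-1/.OO/XXX/X.O, (2,1):-1/.OO/.XX/XXO
[XOO/.XX/X.O] O move#3: (1,0):+1/XOO/OXX/X.O*, (2,1):-1/XOO/.XX/XOO
[XOO/OXX/X.O] end (terminal -1, X#4); searched .O./.XX/X.O to 6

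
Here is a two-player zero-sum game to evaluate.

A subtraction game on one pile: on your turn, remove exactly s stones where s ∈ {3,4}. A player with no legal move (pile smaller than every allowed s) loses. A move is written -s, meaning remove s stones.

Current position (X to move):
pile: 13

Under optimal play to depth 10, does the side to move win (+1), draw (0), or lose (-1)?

value(13, X) = +1

ply 1, X at 13 | -3=-1→10; -4=+1→9*
ply 2, O at 9 | -3=-1→6*; -4=-1→5
ply 3, X at 6 | -3=-1→3; -4=+1→2*
ply 4: 2 is terminal -1 (O); from 13 depth 10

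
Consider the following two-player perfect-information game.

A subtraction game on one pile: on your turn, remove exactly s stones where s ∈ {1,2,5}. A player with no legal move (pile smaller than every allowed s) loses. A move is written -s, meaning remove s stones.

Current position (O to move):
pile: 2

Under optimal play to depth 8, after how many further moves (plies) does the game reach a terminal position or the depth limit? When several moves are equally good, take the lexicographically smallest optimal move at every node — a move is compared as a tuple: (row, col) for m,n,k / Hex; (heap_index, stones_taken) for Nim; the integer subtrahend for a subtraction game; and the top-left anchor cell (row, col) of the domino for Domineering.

PV length from [2]: 1 ply

p1 O@[2]: -1[1]-1 -2[0]+1*
p2 X@[0] terminal -1; root [2] d8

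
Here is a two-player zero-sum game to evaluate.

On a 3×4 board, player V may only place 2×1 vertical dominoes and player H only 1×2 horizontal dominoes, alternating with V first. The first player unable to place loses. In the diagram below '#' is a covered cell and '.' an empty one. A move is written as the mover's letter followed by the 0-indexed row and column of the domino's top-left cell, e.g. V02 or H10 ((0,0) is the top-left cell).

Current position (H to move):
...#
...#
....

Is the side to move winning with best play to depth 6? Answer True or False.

p1 H@[...#/...#/....]: H00[##.#/...#/....]-1 H01[.###/...#/....]-1 H10[...#/##.#/....]+1* H11[...#/.###/....]+1 H20[...#/...#/##..]-1 H21[...#/...#/.##.]-1 H22[...#/...#/..##]-1
p2 V@[...#/##.#/....]: V02[..##/####/....]-1* V12[...#/####/..#.]-1
p3 H@[..##/####/....]: H00[####/####/....]+1* H20[..##/####/##..]+1 H21[..##/####/.##.]+1 H22[..##/####/..##]+1
p4 V@[####/####/....] terminal -1; root [...#/...#/....] d6

H winning at [...#/...#/....]: True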